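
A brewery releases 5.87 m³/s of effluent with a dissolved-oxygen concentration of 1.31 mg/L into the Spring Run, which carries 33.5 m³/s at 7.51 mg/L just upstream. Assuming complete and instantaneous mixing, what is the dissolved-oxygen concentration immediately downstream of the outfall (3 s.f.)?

6.59 mg/L

Flow-weighted mixing: C = (Q_r C_r + Q_w C_w)/(Q_r + Q_w)
= (33.5×7.51 + 5.87×1.31)/(33.5 + 5.87) = 259.3/39.37 = 6.586 mg/L.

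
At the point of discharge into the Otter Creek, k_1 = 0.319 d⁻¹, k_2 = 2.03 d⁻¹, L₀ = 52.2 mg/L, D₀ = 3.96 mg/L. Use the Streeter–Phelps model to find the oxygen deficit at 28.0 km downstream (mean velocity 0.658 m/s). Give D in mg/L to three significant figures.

D ≈ 6.19 mg/L

Travel time t = x/v = 28.0 km / (0.658 m/s) = 28000 m / 0.658 m/s = 42550 s = 0.4925 d.
k_1 L₀/(k_2−k_1) = 0.319×52.2/(2.03−0.319) = 16.65/1.711 = 9.732 mg/L.
e^(−k_1 t) = e^(−0.319×0.4925) = 0.8546; e^(−k_2 t) = e^(−2.03×0.4925) = 0.3680.
D = 9.732 × (0.8546 − 0.3680) + 3.96 × 0.3680 = 4.736 + 1.457 = 6.193 mg/L.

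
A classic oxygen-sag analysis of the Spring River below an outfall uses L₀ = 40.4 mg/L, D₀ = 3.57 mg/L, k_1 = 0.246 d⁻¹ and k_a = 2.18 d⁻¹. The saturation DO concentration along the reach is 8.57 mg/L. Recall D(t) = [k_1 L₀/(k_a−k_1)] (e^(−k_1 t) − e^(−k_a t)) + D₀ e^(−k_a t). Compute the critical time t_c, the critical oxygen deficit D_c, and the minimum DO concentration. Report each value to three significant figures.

t_c ≈ 0.515 d; D_c ≈ 4.02 mg/L; min DO ≈ 4.55 mg/L

At the critical point dD/dt = 0, so k_1 L₀ e^(−k_1 t) = k_a D. Substituting D(t) from the Streeter–Phelps equation and solving for t gives
t_c = ln[(k_a/k_1)(1 − D₀(k_a−k_1)/(k_1 L₀))] / (k_a−k_1).
Here k_a−k_1 = 1.934 d⁻¹ and 1 − D₀(k_a−k_1)/(k_1 L₀) = 1 − 3.57×1.934/(0.246×40.4) = 0.3053, so
t_c = ln(8.862 × 0.3053) / 1.934 = 0.9952 / 1.934 = 0.5146 d.
D_c = (k_1/k_a) L₀ e^(−k_1 t_c) = (0.246/2.18) × 40.4 × e^(−0.246×0.5146) = 0.1128 × 40.4 × 0.8811 = 4.017 mg/L.
Minimum DO = C_s − D_c = 8.57 − 4.017 = 4.553 mg/L.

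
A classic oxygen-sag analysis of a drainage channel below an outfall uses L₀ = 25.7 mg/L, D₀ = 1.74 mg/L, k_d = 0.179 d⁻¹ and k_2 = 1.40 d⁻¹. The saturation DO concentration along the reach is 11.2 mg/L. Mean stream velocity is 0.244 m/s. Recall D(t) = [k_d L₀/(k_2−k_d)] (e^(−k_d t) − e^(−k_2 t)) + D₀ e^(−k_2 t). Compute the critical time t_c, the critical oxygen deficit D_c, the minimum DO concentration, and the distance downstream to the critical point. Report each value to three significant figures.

t_c ≈ 1.18 d; D_c ≈ 2.66 mg/L; min DO ≈ 8.54 mg/L; x_c ≈ 24.8 km

t_c = [1/(k_2−k_d)] ln[(k_2/k_d)(1 − D₀(k_2−k_d)/(k_d L₀))]
= [1/(1.40−0.179)] ln[(1.40/0.179)(1 − 1.74×1.221/(0.179×25.7))]
= (1/1.221) ln[7.821 × 0.5382] = 0.8190 × ln(4.209) = 0.8190 × 1.437 = 1.177 d.
L(t_c) = L₀ e^(−k_d t_c) = 25.7 × 0.8100 = 20.82 mg/L, and at the critical point k_2 D_c = k_d L, so D_c = (0.179/1.40) × 20.82 = 2.662 mg/L.
Minimum DO = C_s − D_c = 11.2 − 2.662 = 8.538 mg/L.
x_c = v t_c = 0.244 m/s × 1.177 d × 86400 s/d = 24820 m ≈ 24.8 km.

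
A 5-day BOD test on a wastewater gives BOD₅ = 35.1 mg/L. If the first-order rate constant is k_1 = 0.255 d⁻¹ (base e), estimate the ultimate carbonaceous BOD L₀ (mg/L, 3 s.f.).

L₀ ≈ 48.7 mg/L

BOD₅ = L₀(1 − e^(−5k_1)) ⇒ L₀ = BOD₅ / (1 − e^(−5×0.255))
= 35.1 / (1 − 0.2794) = 35.1 / 0.7206 = 48.71 mg/L.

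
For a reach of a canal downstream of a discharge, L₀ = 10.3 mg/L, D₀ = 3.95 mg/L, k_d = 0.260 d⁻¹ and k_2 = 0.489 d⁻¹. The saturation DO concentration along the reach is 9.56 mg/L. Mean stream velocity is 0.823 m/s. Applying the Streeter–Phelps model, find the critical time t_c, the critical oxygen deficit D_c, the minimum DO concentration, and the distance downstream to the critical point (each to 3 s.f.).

t_c = [1/(k_2−k_d)] ln[(k_2/k_d)(1 − D₀(k_2−k_d)/(k_d L₀))]
= [1/(0.489−0.260)] ln[(0.489/0.260)(1 − 3.95×0.2290/(0.260×10.3))]
= (1/0.2290) ln[1.881 × 0.6622] = 4.367 × ln(1.246) = 4.367 × 0.2195 = 0.9587 d.
D_c = (k_d/k_2) L₀ e^(−k_d t_c) = (0.260/0.489) × 10.3 × e^(−0.260×0.9587) = 0.5317 × 10.3 × 0.7794 = 4.268 mg/L.
Minimum DO = C_s − D_c = 9.56 − 4.268 = 5.292 mg/L.
x_c = v t_c = 0.823 m/s × 0.9587 d × 86400 s/d = 68170 m ≈ 68.2 km.

t_c ≈ 0.959 d; D_c ≈ 4.27 mg/L; min DO ≈ 5.29 mg/L; x_c ≈ 68.2 km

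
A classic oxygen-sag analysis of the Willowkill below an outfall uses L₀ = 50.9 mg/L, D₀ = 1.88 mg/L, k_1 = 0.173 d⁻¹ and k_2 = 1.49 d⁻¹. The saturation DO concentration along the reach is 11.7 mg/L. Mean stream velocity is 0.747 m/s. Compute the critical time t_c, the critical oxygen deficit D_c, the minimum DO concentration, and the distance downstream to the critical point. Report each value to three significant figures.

t_c ≈ 1.38 d; D_c ≈ 4.65 mg/L; min DO ≈ 7.05 mg/L; x_c ≈ 89.3 km

With k_2/k_1 = 8.613 and 1 − D₀(k_2−k_1)/(k_1 L₀) = 0.7188,
t_c = ln(8.613 × 0.7188) / (1.49 − 0.173) = ln(6.191) / 1.317 = 1.823/1.317 = 1.384 d.
D_c = (k_1/k_2) L₀ e^(−k_1 t_c) = (0.173/1.49) × 50.9 × e^(−0.173×1.384) = 0.1161 × 50.9 × 0.7870 = 4.651 mg/L.
Minimum DO = C_s − D_c = 11.7 − 4.651 = 7.049 mg/L.
x_c = v t_c = 0.747 m/s × 1.384 d × 86400 s/d = 89340 m ≈ 89.3 km.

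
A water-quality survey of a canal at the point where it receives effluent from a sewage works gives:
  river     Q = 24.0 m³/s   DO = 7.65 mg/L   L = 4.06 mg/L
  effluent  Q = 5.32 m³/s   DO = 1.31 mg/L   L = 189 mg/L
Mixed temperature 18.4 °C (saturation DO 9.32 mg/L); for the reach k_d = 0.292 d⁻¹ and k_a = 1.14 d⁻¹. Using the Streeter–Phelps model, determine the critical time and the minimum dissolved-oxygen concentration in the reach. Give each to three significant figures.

t_c ≈ 1.32 d; minimum DO ≈ 2.76 mg/L

Mixed DO = (24.0×7.65 + 5.32×1.31)/(24.0+5.32) = 190.6/29.32 = 6.500 mg/L.
Mixed L₀ = (24.0×4.06 + 5.32×189)/(29.32) = 1103/29.32 = 37.62 mg/L.
Initial deficit D₀ = C_s − DO₀ = 9.32 − 6.500 = 2.820 mg/L.
t_c = (1/0.8480) ln[(1.14/0.292)(1 − 2.820×0.8480/(0.292×37.62))] = 1.179 × ln(3.054) = 1.317 d.
D_c = (0.292/1.14) × 37.62 × e^(−0.292×1.317) = 0.2561 × 37.62 × 0.6808 = 6.560 mg/L.
Minimum DO = 9.32 − 6.560 = 2.760 mg/L.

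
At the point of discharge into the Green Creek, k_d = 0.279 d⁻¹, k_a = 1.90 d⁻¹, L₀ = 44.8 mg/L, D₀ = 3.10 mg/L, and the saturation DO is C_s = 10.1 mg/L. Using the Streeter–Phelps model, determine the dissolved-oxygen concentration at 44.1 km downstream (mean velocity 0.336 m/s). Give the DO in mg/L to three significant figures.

DO ≈ 5.31 mg/L

Travel time t = x/v = 44.1 km / (0.336 m/s) = 44100 m / 0.336 m/s = 131200 s = 1.519 d.
k_d L₀/(k_a−k_d) = 0.279×44.8/(1.90−0.279) = 12.50/1.621 = 7.711 mg/L.
e^(−k_d t) = e^(−0.279×1.519) = 0.6545; e^(−k_a t) = e^(−1.90×1.519) = 0.05578.
D = 7.711 × (0.6545 − 0.05578) + 3.10 × 0.05578 = 4.617 + 0.1729 = 4.790 mg/L.
DO = C_s − D = 10.1 − 4.790 = 5.310 mg/L.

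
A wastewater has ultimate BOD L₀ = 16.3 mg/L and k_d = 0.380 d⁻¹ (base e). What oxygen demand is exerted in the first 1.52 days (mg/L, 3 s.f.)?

y_t = L₀(1 − e^(−k_d t)) = 16.3 × (1 − e^(−0.380×1.52))
= 16.3 × (1 − 0.5612) = 16.3 × 0.4388 = 7.152 mg/L.

y ≈ 7.15 mg/L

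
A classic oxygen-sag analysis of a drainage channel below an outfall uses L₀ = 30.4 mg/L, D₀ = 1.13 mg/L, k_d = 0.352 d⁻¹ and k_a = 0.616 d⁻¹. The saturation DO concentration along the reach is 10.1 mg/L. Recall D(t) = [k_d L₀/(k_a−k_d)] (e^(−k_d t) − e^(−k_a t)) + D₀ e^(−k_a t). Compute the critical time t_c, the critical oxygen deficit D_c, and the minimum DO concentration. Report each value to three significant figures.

At the critical point dD/dt = 0, so k_d L₀ e^(−k_d t) = k_a D. Substituting D(t) from the Streeter–Phelps equation and solving for t gives
t_c = ln[(k_a/k_d)(1 − D₀(k_a−k_d)/(k_d L₀))] / (k_a−k_d).
Here k_a−k_d = 0.2640 d⁻¹ and 1 − D₀(k_a−k_d)/(k_d L₀) = 1 − 1.13×0.2640/(0.352×30.4) = 0.9721, so
t_c = ln(1.750 × 0.9721) / 0.2640 = 0.5313 / 0.2640 = 2.013 d.
L(t_c) = L₀ e^(−k_d t_c) = 30.4 × 0.4924 = 14.97 mg/L, and at the critical point k_a D_c = k_d L, so D_c = (0.352/0.616) × 14.97 = 8.554 mg/L.
Minimum DO = C_s − D_c = 10.1 − 8.554 = 1.546 mg/L.

t_c ≈ 2.01 d; D_c ≈ 8.55 mg/L; min DO ≈ 1.55 mg/L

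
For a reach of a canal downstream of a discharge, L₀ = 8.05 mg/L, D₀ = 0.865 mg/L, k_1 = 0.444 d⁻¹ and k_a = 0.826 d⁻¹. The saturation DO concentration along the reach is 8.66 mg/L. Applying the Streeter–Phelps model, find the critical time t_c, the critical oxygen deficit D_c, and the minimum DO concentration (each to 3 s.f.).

With k_a/k_1 = 1.860 and 1 − D₀(k_a−k_1)/(k_1 L₀) = 0.9076,
t_c = ln(1.860 × 0.9076) / (0.826 − 0.444) = ln(1.688) / 0.3820 = 0.5238/0.3820 = 1.371 d.
L(t_c) = L₀ e^(−k_1 t_c) = 8.05 × 0.5440 = 4.379 mg/L, and at the critical point k_a D_c = k_1 L, so D_c = (0.444/0.826) × 4.379 = 2.354 mg/L.
Minimum DO = C_s − D_c = 8.66 − 2.354 = 6.306 mg/L.

t_c ≈ 1.37 d; D_c ≈ 2.35 mg/L; min DO ≈ 6.31 mg/L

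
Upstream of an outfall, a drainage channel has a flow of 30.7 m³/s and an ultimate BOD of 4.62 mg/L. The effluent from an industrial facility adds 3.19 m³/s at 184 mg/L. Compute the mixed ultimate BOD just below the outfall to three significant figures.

21.5 mg/L

Flow-weighted mixing: C = (Q_r C_r + Q_w C_w)/(Q_r + Q_w)
= (30.7×4.62 + 3.19×184)/(30.7 + 3.19) = 728.8/33.89 = 21.50 mg/L.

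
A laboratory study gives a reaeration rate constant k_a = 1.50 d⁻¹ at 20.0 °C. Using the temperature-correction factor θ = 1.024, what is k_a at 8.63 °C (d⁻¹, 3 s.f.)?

k_a(T₂) = k_a(T₁) · θ^(T₂−T₁) = 1.50 × 1.024^(8.63−20.0)
= 1.50 × 1.024^-11.4 = 1.50 × 0.7636 = 1.145 d⁻¹.

k_a ≈ 1.15 d⁻¹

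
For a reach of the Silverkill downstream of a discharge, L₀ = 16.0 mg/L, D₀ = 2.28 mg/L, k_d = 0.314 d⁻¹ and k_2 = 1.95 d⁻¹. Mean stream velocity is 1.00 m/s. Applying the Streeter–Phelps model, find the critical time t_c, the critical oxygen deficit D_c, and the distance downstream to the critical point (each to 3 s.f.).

t_c = [1/(k_2−k_d)] ln[(k_2/k_d)(1 − D₀(k_2−k_d)/(k_d L₀))]
= [1/(1.95−0.314)] ln[(1.95/0.314)(1 − 2.28×1.636/(0.314×16.0))]
= (1/1.636) ln[6.210 × 0.2575] = 0.6112 × ln(1.599) = 0.6112 × 0.4696 = 0.2871 d.
D_c = (k_d/k_2) L₀ e^(−k_d t_c) = (0.314/1.95) × 16.0 × e^(−0.314×0.2871) = 0.1610 × 16.0 × 0.9138 = 2.354 mg/L.
x_c = v t_c = 1.00 m/s × 0.2871 d × 86400 s/d = 24800 m ≈ 24.8 km.

t_c ≈ 0.287 d; D_c ≈ 2.35 mg/L; x_c ≈ 24.8 km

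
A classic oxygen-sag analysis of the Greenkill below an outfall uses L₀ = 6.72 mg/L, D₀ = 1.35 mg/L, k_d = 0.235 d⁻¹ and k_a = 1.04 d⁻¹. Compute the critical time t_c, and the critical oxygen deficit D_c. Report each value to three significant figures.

t_c = [1/(k_a−k_d)] ln[(k_a/k_d)(1 − D₀(k_a−k_d)/(k_d L₀))]
= [1/(1.04−0.235)] ln[(1.04/0.235)(1 − 1.35×0.8050/(0.235×6.72))]
= (1/0.8050) ln[4.426 × 0.3118] = 1.242 × ln(1.380) = 1.242 × 0.3221 = 0.4001 d.
D_c = (k_d/k_a) L₀ e^(−k_d t_c) = (0.235/1.04) × 6.72 × e^(−0.235×0.4001) = 0.2260 × 6.72 × 0.9103 = 1.382 mg/L.

t_c ≈ 0.400 d; D_c ≈ 1.38 mg/L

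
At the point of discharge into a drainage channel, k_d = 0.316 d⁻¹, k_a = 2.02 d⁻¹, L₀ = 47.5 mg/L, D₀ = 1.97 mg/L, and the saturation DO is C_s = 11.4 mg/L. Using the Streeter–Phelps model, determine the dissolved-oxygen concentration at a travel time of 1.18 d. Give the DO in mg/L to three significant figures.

k_d L₀/(k_a−k_d) = 0.316×47.5/(2.02−0.316) = 15.01/1.704 = 8.809 mg/L.
e^(−k_d t) = e^(−0.316×1.180) = 0.6887; e^(−k_a t) = e^(−2.02×1.180) = 0.09222.
D = 8.809 × (0.6887 − 0.09222) + 1.97 × 0.09222 = 5.255 + 0.1817 = 5.436 mg/L.
DO = C_s − D = 11.4 − 5.436 = 5.964 mg/L.

DO ≈ 5.96 mg/L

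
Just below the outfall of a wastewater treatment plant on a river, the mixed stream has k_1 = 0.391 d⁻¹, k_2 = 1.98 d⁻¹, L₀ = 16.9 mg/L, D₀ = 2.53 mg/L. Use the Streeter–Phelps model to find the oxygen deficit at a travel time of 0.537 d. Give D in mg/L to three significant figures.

D ≈ 2.81 mg/L

k_1 L₀/(k_2−k_1) = 0.391×16.9/(1.98−0.391) = 6.608/1.589 = 4.159 mg/L.
e^(−k_1 t) = e^(−0.391×0.5370) = 0.8106; e^(−k_2 t) = e^(−1.98×0.5370) = 0.3453.
D = 4.159 × (0.8106 − 0.3453) + 2.53 × 0.3453 = 1.935 + 0.8737 = 2.809 mg/L.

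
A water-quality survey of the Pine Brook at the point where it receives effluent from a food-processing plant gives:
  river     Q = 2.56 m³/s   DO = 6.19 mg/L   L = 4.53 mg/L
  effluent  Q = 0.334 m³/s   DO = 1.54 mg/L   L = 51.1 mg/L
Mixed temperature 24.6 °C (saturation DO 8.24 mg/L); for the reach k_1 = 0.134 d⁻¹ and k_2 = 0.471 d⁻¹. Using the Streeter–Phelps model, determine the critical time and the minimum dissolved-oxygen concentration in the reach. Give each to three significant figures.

Mixed DO = (2.56×6.19 + 0.334×1.54)/(2.56+0.334) = 16.36/2.894 = 5.653 mg/L.
Mixed L₀ = (2.56×4.53 + 0.334×51.1)/(2.894) = 28.66/2.894 = 9.905 mg/L.
Initial deficit D₀ = C_s − DO₀ = 8.24 − 5.653 = 2.587 mg/L.
t_c = (1/0.3370) ln[(0.471/0.134)(1 − 2.587×0.3370/(0.134×9.905))] = 2.967 × ln(1.206) = 0.5567 d.
D_c = (0.134/0.471) × 9.905 × e^(−0.134×0.5567) = 0.2845 × 9.905 × 0.9281 = 2.615 mg/L.
Minimum DO = 8.24 − 2.615 = 5.625 mg/L.

t_c ≈ 0.557 d; minimum DO ≈ 5.62 mg/L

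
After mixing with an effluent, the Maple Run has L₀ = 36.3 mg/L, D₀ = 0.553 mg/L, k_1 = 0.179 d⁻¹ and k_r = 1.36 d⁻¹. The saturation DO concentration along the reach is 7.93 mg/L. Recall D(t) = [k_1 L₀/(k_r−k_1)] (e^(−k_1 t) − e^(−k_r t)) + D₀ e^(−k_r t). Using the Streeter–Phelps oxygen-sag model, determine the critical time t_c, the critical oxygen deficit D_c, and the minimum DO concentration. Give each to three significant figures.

t_c = [1/(k_r−k_1)] ln[(k_r/k_1)(1 − D₀(k_r−k_1)/(k_1 L₀))]
= [1/(1.36−0.179)] ln[(1.36/0.179)(1 − 0.553×1.181/(0.179×36.3))]
= (1/1.181) ln[7.598 × 0.8995] = 0.8467 × ln(6.834) = 0.8467 × 1.922 = 1.627 d.
D_c = (k_1/k_r) L₀ e^(−k_1 t_c) = (0.179/1.36) × 36.3 × e^(−0.179×1.627) = 0.1316 × 36.3 × 0.7473 = 3.570 mg/L.
Minimum DO = C_s − D_c = 7.93 − 3.570 = 4.360 mg/L.

t_c ≈ 1.63 d; D_c ≈ 3.57 mg/L; min DO ≈ 4.36 mg/L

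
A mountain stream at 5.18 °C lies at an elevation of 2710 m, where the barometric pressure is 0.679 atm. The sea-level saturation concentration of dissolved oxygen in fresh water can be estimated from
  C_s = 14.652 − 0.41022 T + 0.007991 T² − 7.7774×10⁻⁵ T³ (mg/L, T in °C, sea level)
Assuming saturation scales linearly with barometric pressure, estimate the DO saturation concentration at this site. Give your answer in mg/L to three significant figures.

C_s ≈ 8.64 mg/L

At sea level: C_s = 14.652 − 0.41022×5.18 + 0.007991×5.18² − 7.7774×10⁻⁵×5.18³ = 12.73 mg/L.
Pressure correction: C_s' = 12.73 × 0.679 = 8.644 mg/L.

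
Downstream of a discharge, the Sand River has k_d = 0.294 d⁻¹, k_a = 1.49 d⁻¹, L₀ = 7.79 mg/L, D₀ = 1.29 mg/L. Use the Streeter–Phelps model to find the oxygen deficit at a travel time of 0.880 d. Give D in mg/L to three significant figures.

k_d L₀/(k_a−k_d) = 0.294×7.79/(1.49−0.294) = 2.290/1.196 = 1.915 mg/L.
e^(−k_d t) = e^(−0.294×0.8800) = 0.7720; e^(−k_a t) = e^(−1.49×0.8800) = 0.2695.
D = 1.915 × (0.7720 − 0.2695) + 1.29 × 0.2695 = 0.9623 + 0.3477 = 1.310 mg/L.

D ≈ 1.31 mg/L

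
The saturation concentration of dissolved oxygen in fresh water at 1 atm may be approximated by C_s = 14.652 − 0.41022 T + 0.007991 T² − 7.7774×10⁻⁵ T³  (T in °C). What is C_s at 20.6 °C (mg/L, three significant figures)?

C_s ≈ 8.91 mg/L

C_s = 14.652 − 0.41022×20.6 + 0.007991×20.6² − 7.7774×10⁻⁵×20.6³ = 8.913 mg/L.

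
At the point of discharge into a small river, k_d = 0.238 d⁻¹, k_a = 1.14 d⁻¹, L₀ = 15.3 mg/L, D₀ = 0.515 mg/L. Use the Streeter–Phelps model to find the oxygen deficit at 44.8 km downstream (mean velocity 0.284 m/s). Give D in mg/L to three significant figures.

D ≈ 2.17 mg/L

Travel time t = x/v = 44.8 km / (0.284 m/s) = 44800 m / 0.284 m/s = 157700 s = 1.826 d.
k_d L₀/(k_a−k_d) = 0.238×15.3/(1.14−0.238) = 3.641/0.9020 = 4.037 mg/L.
e^(−k_d t) = e^(−0.238×1.826) = 0.6476; e^(−k_a t) = e^(−1.14×1.826) = 0.1248.
D = 4.037 × (0.6476 − 0.1248) + 0.515 × 0.1248 = 2.111 + 0.06425 = 2.175 mg/L.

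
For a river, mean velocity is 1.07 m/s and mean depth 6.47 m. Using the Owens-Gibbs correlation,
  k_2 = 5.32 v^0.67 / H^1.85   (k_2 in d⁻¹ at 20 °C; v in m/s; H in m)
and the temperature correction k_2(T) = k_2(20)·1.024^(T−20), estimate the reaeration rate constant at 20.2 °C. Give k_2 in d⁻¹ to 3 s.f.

k_2(20) = 5.32 × 1.07^0.67 / 6.47^1.85 = 5.32 × 1.046 / 31.64 = 0.1760 d⁻¹.
k_2(20.2) = 0.1760 × 1.024^(20.2−20) = 0.1760 × 1.005 = 0.1768 d⁻¹.

k_2 ≈ 0.177 d⁻¹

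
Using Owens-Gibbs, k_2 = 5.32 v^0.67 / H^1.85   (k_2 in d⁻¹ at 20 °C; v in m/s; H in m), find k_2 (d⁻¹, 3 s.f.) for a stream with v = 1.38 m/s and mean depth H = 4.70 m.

k_2 ≈ 0.377 d⁻¹

k_2 = 5.32 × 1.38^0.67 / 4.70^1.85 = 5.32 × 1.241 / 17.51 = 0.3769 d⁻¹.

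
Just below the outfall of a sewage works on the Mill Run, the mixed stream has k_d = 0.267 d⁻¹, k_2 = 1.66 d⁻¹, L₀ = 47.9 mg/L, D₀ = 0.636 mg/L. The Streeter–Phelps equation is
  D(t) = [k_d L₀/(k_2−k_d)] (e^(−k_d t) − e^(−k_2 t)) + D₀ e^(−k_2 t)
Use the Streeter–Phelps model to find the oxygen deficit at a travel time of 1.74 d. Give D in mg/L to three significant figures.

k_d L₀/(k_2−k_d) = 0.267×47.9/(1.66−0.267) = 12.79/1.393 = 9.181 mg/L.
e^(−k_d t) = e^(−0.267×1.740) = 0.6284; e^(−k_2 t) = e^(−1.66×1.740) = 0.05567.
D = 9.181 × (0.6284 − 0.05567) + 0.636 × 0.05567 = 5.258 + 0.03540 = 5.294 mg/L.

D ≈ 5.29 mg/L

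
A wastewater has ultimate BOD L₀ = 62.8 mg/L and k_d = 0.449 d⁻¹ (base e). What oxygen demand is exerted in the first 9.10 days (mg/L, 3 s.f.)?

y ≈ 61.7 mg/L

y_t = L₀(1 − e^(−k_d t)) = 62.8 × (1 − e^(−0.449×9.10))
= 62.8 × (1 − 0.01681) = 62.8 × 0.9832 = 61.74 mg/L.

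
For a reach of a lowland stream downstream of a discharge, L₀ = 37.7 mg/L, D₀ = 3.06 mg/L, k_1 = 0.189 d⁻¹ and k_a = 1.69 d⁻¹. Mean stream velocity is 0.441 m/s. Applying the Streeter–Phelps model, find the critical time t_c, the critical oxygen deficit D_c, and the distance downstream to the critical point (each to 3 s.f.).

t_c ≈ 0.770 d; D_c ≈ 3.64 mg/L; x_c ≈ 29.3 km

With k_a/k_1 = 8.942 and 1 − D₀(k_a−k_1)/(k_1 L₀) = 0.3554,
t_c = ln(8.942 × 0.3554) / (1.69 − 0.189) = ln(3.178) / 1.501 = 1.156/1.501 = 0.7703 d.
D_c = (k_1/k_a) L₀ e^(−k_1 t_c) = (0.189/1.69) × 37.7 × e^(−0.189×0.7703) = 0.1118 × 37.7 × 0.8645 = 3.645 mg/L.
x_c = v t_c = 0.441 m/s × 0.7703 d × 86400 s/d = 29350 m ≈ 29.3 km.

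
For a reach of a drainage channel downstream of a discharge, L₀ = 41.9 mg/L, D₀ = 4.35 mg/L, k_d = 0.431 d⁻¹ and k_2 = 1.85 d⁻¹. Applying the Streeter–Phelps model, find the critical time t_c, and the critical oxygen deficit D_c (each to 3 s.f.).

t_c = [1/(k_2−k_d)] ln[(k_2/k_d)(1 − D₀(k_2−k_d)/(k_d L₀))]
= [1/(1.85−0.431)] ln[(1.85/0.431)(1 − 4.35×1.419/(0.431×41.9))]
= (1/1.419) ln[4.292 × 0.6582] = 0.7047 × ln(2.825) = 0.7047 × 1.039 = 0.7319 d.
D_c = (k_d/k_2) L₀ e^(−k_d t_c) = (0.431/1.85) × 41.9 × e^(−0.431×0.7319) = 0.2330 × 41.9 × 0.7295 = 7.121 mg/L.

t_c ≈ 0.732 d; D_c ≈ 7.12 mg/L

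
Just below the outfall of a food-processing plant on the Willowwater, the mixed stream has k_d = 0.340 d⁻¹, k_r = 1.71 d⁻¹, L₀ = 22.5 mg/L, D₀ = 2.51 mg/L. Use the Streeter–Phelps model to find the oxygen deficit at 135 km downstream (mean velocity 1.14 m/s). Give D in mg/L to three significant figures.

D ≈ 3.21 mg/L

Travel time t = x/v = 135 km / (1.14 m/s) = 135000 m / 1.14 m/s = 118400 s = 1.371 d.
k_d L₀/(k_r−k_d) = 0.340×22.5/(1.71−0.340) = 7.650/1.370 = 5.584 mg/L.
e^(−k_d t) = e^(−0.340×1.371) = 0.6275; e^(−k_r t) = e^(−1.71×1.371) = 0.09597.
D = 5.584 × (0.6275 − 0.09597) + 2.51 × 0.09597 = 2.968 + 0.2409 = 3.209 mg/L.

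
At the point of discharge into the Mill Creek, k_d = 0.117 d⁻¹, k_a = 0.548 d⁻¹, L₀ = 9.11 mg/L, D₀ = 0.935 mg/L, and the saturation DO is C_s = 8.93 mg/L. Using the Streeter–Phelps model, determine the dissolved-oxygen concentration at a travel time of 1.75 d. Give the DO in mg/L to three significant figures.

k_d L₀/(k_a−k_d) = 0.117×9.11/(0.548−0.117) = 1.066/0.4310 = 2.473 mg/L.
e^(−k_d t) = e^(−0.117×1.750) = 0.8149; e^(−k_a t) = e^(−0.548×1.750) = 0.3833.
D = 2.473 × (0.8149 − 0.3833) + 0.935 × 0.3833 = 1.067 + 0.3584 = 1.426 mg/L.
DO = C_s − D = 8.93 − 1.426 = 7.504 mg/L.

DO ≈ 7.50 mg/L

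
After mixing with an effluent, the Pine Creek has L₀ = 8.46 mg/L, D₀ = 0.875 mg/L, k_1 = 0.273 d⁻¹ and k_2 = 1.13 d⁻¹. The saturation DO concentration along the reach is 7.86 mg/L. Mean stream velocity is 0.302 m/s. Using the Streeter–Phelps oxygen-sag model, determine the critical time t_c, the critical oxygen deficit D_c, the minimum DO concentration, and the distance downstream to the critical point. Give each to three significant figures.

t_c ≈ 1.20 d; D_c ≈ 1.47 mg/L; min DO ≈ 6.39 mg/L; x_c ≈ 31.3 km

t_c = [1/(k_2−k_1)] ln[(k_2/k_1)(1 − D₀(k_2−k_1)/(k_1 L₀))]
= [1/(1.13−0.273)] ln[(1.13/0.273)(1 − 0.875×0.8570/(0.273×8.46))]
= (1/0.8570) ln[4.139 × 0.6753] = 1.167 × ln(2.795) = 1.167 × 1.028 = 1.199 d.
L(t_c) = L₀ e^(−k_1 t_c) = 8.46 × 0.7208 = 6.098 mg/L, and at the critical point k_2 D_c = k_1 L, so D_c = (0.273/1.13) × 6.098 = 1.473 mg/L.
Minimum DO = C_s − D_c = 7.86 − 1.473 = 6.387 mg/L.
x_c = v t_c = 0.302 m/s × 1.199 d × 86400 s/d = 31300 m ≈ 31.3 km.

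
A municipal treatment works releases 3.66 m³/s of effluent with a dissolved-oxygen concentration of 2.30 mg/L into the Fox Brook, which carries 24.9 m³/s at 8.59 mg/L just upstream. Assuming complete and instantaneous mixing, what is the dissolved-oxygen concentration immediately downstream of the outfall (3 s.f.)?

7.78 mg/L

Flow-weighted mixing: C = (Q_r C_r + Q_w C_w)/(Q_r + Q_w)
= (24.9×8.59 + 3.66×2.30)/(24.9 + 3.66) = 222.3/28.56 = 7.784 mg/L.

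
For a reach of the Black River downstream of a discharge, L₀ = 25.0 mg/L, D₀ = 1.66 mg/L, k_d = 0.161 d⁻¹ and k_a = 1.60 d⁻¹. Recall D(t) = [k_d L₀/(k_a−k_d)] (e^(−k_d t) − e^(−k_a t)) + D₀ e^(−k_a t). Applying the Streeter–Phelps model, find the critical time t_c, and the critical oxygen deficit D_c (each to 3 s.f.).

t_c ≈ 0.970 d; D_c ≈ 2.15 mg/L

t_c = [1/(k_a−k_d)] ln[(k_a/k_d)(1 − D₀(k_a−k_d)/(k_d L₀))]
= [1/(1.60−0.161)] ln[(1.60/0.161)(1 − 1.66×1.439/(0.161×25.0))]
= (1/1.439) ln[9.938 × 0.4065] = 0.6949 × ln(4.040) = 0.6949 × 1.396 = 0.9703 d.
L(t_c) = L₀ e^(−k_d t_c) = 25.0 × 0.8554 = 21.38 mg/L, and at the critical point k_a D_c = k_d L, so D_c = (0.161/1.60) × 21.38 = 2.152 mg/L.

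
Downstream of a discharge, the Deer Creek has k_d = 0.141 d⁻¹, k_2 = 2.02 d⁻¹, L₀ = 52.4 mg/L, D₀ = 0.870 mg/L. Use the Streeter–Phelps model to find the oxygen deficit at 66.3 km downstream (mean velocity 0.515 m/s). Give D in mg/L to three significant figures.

D ≈ 3.04 mg/L

Travel time t = x/v = 66.3 km / (0.515 m/s) = 66300 m / 0.515 m/s = 128700 s = 1.490 d.
k_d L₀/(k_2−k_d) = 0.141×52.4/(2.02−0.141) = 7.388/1.879 = 3.932 mg/L.
e^(−k_d t) = e^(−0.141×1.490) = 0.8105; e^(−k_2 t) = e^(−2.02×1.490) = 0.04930.
D = 3.932 × (0.8105 − 0.04930) + 0.870 × 0.04930 = 2.993 + 0.04289 = 3.036 mg/L.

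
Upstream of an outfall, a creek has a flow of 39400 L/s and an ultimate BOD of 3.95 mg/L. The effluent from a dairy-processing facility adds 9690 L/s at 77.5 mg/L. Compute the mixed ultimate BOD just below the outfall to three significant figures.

18.5 mg/L

Flow-weighted mixing: C = (Q_r C_r + Q_w C_w)/(Q_r + Q_w)
= (39400×3.95 + 9690×77.5)/(39400 + 9690) = 906600/49090 = 18.47 mg/L.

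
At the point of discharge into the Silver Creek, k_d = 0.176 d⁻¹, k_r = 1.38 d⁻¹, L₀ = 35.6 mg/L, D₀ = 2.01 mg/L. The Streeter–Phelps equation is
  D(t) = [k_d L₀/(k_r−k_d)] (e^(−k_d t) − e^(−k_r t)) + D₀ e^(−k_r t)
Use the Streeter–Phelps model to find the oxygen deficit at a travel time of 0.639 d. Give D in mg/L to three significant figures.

k_d L₀/(k_r−k_d) = 0.176×35.6/(1.38−0.176) = 6.266/1.204 = 5.204 mg/L.
e^(−k_d t) = e^(−0.176×0.6390) = 0.8936; e^(−k_r t) = e^(−1.38×0.6390) = 0.4140.
D = 5.204 × (0.8936 − 0.4140) + 2.01 × 0.4140 = 2.496 + 0.8322 = 3.328 mg/L.

D ≈ 3.33 mg/L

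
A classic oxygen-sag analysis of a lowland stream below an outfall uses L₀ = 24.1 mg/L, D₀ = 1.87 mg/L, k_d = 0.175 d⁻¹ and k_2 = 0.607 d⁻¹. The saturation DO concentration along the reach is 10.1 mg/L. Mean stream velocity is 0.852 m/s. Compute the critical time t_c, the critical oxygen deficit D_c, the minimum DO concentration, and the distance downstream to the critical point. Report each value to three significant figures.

t_c ≈ 2.39 d; D_c ≈ 4.58 mg/L; min DO ≈ 5.52 mg/L; x_c ≈ 176 km

With k_2/k_d = 3.469 and 1 − D₀(k_2−k_d)/(k_d L₀) = 0.8085,
t_c = ln(3.469 × 0.8085) / (0.607 − 0.175) = ln(2.804) / 0.4320 = 1.031/0.4320 = 2.387 d.
L(t_c) = L₀ e^(−k_d t_c) = 24.1 × 0.6586 = 15.87 mg/L, and at the critical point k_2 D_c = k_d L, so D_c = (0.175/0.607) × 15.87 = 4.576 mg/L.
Minimum DO = C_s − D_c = 10.1 − 4.576 = 5.524 mg/L.
x_c = v t_c = 0.852 m/s × 2.387 d × 86400 s/d = 175700 m ≈ 176 km.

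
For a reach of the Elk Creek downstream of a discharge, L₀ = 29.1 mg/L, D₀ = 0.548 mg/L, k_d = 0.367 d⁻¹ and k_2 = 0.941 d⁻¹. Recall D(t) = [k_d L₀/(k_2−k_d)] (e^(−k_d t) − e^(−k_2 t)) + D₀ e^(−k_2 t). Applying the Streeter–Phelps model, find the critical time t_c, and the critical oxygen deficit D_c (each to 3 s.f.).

t_c = [1/(k_2−k_d)] ln[(k_2/k_d)(1 − D₀(k_2−k_d)/(k_d L₀))]
= [1/(0.941−0.367)] ln[(0.941/0.367)(1 − 0.548×0.5740/(0.367×29.1))]
= (1/0.5740) ln[2.564 × 0.9705] = 1.742 × ln(2.489) = 1.742 × 0.9117 = 1.588 d.
D_c = (k_d/k_2) L₀ e^(−k_d t_c) = (0.367/0.941) × 29.1 × e^(−0.367×1.588) = 0.3900 × 29.1 × 0.5583 = 6.336 mg/L.

t_c ≈ 1.59 d; D_c ≈ 6.34 mg/L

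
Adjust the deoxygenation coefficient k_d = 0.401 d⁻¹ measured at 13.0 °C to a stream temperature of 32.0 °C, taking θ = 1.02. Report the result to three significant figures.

k_d ≈ 0.584 d⁻¹

k_d(T₂) = k_d(T₁) · θ^(T₂−T₁) = 0.401 × 1.02^(32.0−13.0)
= 0.401 × 1.02^19.0 = 0.401 × 1.457 = 0.5842 d⁻¹.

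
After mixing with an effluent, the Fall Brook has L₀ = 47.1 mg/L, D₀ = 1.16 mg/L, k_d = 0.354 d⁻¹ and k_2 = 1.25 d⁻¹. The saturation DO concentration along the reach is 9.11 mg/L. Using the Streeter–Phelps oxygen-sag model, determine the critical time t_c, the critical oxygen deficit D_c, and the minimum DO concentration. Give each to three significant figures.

t_c = [1/(k_2−k_d)] ln[(k_2/k_d)(1 − D₀(k_2−k_d)/(k_d L₀))]
= [1/(1.25−0.354)] ln[(1.25/0.354)(1 − 1.16×0.8960/(0.354×47.1))]
= (1/0.8960) ln[3.531 × 0.9377] = 1.116 × ln(3.311) = 1.116 × 1.197 = 1.336 d.
L(t_c) = L₀ e^(−k_d t_c) = 47.1 × 0.6231 = 29.35 mg/L, and at the critical point k_2 D_c = k_d L, so D_c = (0.354/1.25) × 29.35 = 8.312 mg/L.
Minimum DO = C_s − D_c = 9.11 − 8.312 = 0.7984 mg/L.

t_c ≈ 1.34 d; D_c ≈ 8.31 mg/L; min DO ≈ 0.798 mg/L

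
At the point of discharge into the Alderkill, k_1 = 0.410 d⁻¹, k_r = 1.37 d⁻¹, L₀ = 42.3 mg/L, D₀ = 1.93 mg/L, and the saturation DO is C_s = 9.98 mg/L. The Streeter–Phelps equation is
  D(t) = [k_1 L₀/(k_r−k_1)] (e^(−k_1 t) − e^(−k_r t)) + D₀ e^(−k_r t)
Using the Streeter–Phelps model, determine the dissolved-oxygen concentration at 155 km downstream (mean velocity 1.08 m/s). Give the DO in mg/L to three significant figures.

DO ≈ 2.49 mg/L

Travel time t = x/v = 155 km / (1.08 m/s) = 155000 m / 1.08 m/s = 143500 s = 1.661 d.
k_1 L₀/(k_r−k_1) = 0.410×42.3/(1.37−0.410) = 17.34/0.9600 = 18.07 mg/L.
e^(−k_1 t) = e^(−0.410×1.661) = 0.5061; e^(−k_r t) = e^(−1.37×1.661) = 0.1027.
D = 18.07 × (0.5061 − 0.1027) + 1.93 × 0.1027 = 7.287 + 0.1983 = 7.485 mg/L.
DO = C_s − D = 9.98 − 7.485 = 2.495 mg/L.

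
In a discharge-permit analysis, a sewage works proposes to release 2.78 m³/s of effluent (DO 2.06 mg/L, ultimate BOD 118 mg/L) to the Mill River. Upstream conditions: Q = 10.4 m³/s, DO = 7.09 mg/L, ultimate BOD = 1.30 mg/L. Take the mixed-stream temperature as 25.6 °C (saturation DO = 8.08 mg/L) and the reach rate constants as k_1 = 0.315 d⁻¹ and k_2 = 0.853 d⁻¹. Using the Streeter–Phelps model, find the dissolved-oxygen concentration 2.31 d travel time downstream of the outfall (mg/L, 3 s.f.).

DO ≈ 2.58 mg/L

Mixed DO = (10.4×7.09 + 2.78×2.06)/(10.4+2.78) = 79.46/13.18 = 6.029 mg/L.
Mixed L₀ = (10.4×1.30 + 2.78×118)/(13.18) = 341.6/13.18 = 25.92 mg/L.
Initial deficit D₀ = C_s − DO₀ = 8.08 − 6.029 = 2.051 mg/L.
D(2.31) = [0.315×25.92/(0.853−0.315)](e^(−0.315×2.31) − e^(−0.853×2.31)) + 2.051 e^(−0.853×2.31)
= 15.17 × (0.4830 − 0.1394) + 2.051 × 0.1394 = 5.500 mg/L.
DO = 8.08 − 5.500 = 2.580 mg/L.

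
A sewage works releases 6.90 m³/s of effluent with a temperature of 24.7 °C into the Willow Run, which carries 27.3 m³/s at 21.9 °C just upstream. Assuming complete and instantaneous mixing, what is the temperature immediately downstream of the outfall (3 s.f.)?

Flow-weighted mixing: C = (Q_r C_r + Q_w C_w)/(Q_r + Q_w)
= (27.3×21.9 + 6.90×24.7)/(27.3 + 6.90) = 768.3/34.20 = 22.46 °C.

22.5 °C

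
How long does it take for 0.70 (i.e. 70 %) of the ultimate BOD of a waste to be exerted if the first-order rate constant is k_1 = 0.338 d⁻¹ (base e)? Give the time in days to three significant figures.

t ≈ 3.56 d

y/L₀ = 1 − e^(−k_1 t) = 0.70 ⇒ e^(−k_1 t) = 0.300
t = −ln(0.300) / 0.338 = 1.204 / 0.338 = 3.562 d.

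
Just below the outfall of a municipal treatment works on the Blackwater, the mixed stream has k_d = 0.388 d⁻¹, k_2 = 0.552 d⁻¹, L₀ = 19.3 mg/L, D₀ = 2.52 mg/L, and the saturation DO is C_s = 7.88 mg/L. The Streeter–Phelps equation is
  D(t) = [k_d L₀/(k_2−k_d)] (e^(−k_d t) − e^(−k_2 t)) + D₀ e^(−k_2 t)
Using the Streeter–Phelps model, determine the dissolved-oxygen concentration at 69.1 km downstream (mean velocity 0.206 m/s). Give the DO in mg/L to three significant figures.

Travel time t = x/v = 69.1 km / (0.206 m/s) = 69100 m / 0.206 m/s = 335400 s = 3.882 d.
k_d L₀/(k_2−k_d) = 0.388×19.3/(0.552−0.388) = 7.488/0.1640 = 45.66 mg/L.
e^(−k_d t) = e^(−0.388×3.882) = 0.2217; e^(−k_2 t) = e^(−0.552×3.882) = 0.1173.
D = 45.66 × (0.2217 − 0.1173) + 2.52 × 0.1173 = 4.768 + 0.2956 = 5.064 mg/L.
DO = C_s − D = 7.88 − 5.064 = 2.816 mg/L.

DO ≈ 2.82 mg/L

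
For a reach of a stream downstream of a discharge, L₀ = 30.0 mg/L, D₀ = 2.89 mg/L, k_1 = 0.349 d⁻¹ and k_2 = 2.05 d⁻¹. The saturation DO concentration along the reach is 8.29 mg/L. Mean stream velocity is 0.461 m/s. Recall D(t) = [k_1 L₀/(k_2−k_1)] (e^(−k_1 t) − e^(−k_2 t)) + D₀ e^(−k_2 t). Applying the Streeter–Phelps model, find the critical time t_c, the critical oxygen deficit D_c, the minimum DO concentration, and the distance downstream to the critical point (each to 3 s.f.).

t_c ≈ 0.668 d; D_c ≈ 4.05 mg/L; min DO ≈ 4.24 mg/L; x_c ≈ 26.6 km

With k_2/k_1 = 5.874 and 1 − D₀(k_2−k_1)/(k_1 L₀) = 0.5305,
t_c = ln(5.874 × 0.5305) / (2.05 − 0.349) = ln(3.116) / 1.701 = 1.137/1.701 = 0.6682 d.
D_c = (k_1/k_2) L₀ e^(−k_1 t_c) = (0.349/2.05) × 30.0 × e^(−0.349×0.6682) = 0.1702 × 30.0 × 0.7920 = 4.045 mg/L.
Minimum DO = C_s − D_c = 8.29 − 4.045 = 4.245 mg/L.
x_c = v t_c = 0.461 m/s × 0.6682 d × 86400 s/d = 26610 m ≈ 26.6 km.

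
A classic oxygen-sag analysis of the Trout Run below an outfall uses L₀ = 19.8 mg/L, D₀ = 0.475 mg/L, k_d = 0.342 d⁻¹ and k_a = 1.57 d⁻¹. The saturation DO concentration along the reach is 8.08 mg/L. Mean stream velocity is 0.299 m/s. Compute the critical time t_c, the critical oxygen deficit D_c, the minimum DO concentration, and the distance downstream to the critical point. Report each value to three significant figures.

t_c ≈ 1.17 d; D_c ≈ 2.89 mg/L; min DO ≈ 5.19 mg/L; x_c ≈ 30.2 km

With k_a/k_d = 4.591 and 1 − D₀(k_a−k_d)/(k_d L₀) = 0.9139,
t_c = ln(4.591 × 0.9139) / (1.57 − 0.342) = ln(4.195) / 1.228 = 1.434/1.228 = 1.168 d.
D_c = (k_d/k_a) L₀ e^(−k_d t_c) = (0.342/1.57) × 19.8 × e^(−0.342×1.168) = 0.2178 × 19.8 × 0.6708 = 2.893 mg/L.
Minimum DO = C_s − D_c = 8.08 − 2.893 = 5.187 mg/L.
x_c = v t_c = 0.299 m/s × 1.168 d × 86400 s/d = 30170 m ≈ 30.2 km.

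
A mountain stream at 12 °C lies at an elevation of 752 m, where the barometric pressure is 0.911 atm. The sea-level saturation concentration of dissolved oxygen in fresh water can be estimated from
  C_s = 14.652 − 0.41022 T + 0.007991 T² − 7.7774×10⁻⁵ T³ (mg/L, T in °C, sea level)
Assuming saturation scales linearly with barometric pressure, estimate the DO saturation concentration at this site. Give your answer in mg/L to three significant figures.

C_s ≈ 9.79 mg/L

At sea level: C_s = 14.652 − 0.41022×12 + 0.007991×12² − 7.7774×10⁻⁵×12³ = 10.75 mg/L.
Pressure correction: C_s' = 10.75 × 0.911 = 9.789 mg/L.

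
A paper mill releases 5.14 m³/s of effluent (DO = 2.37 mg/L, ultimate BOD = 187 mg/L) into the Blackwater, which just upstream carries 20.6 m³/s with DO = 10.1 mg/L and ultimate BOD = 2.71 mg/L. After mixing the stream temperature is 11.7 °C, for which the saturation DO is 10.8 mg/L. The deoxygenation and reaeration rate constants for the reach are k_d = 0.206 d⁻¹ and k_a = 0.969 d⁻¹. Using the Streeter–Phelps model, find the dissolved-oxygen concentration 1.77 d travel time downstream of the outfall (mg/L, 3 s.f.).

Mixed DO = (20.6×10.1 + 5.14×2.37)/(20.6+5.14) = 220.2/25.74 = 8.556 mg/L.
Mixed L₀ = (20.6×2.71 + 5.14×187)/(25.74) = 1017/25.74 = 39.51 mg/L.
Initial deficit D₀ = C_s − DO₀ = 10.8 − 8.556 = 2.244 mg/L.
D(1.77) = [0.206×39.51/(0.969−0.206)](e^(−0.206×1.77) − e^(−0.969×1.77)) + 2.244 e^(−0.969×1.77)
= 10.67 × (0.6945 − 0.1799) + 2.244 × 0.1799 = 5.892 mg/L.
DO = 10.8 − 5.892 = 4.908 mg/L.

DO ≈ 4.91 mg/L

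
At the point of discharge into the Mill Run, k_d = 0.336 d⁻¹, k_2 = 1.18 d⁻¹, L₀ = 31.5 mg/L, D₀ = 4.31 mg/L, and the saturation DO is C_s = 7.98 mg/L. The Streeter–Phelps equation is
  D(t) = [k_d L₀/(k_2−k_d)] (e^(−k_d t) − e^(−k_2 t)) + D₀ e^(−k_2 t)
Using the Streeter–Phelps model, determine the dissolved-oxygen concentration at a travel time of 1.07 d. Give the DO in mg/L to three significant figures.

DO ≈ 1.56 mg/L

k_d L₀/(k_2−k_d) = 0.336×31.5/(1.18−0.336) = 10.58/0.8440 = 12.54 mg/L.
e^(−k_d t) = e^(−0.336×1.070) = 0.6980; e^(−k_2 t) = e^(−1.18×1.070) = 0.2829.
D = 12.54 × (0.6980 − 0.2829) + 4.31 × 0.2829 = 5.205 + 1.219 = 6.425 mg/L.
DO = C_s − D = 7.98 − 6.425 = 1.555 mg/L.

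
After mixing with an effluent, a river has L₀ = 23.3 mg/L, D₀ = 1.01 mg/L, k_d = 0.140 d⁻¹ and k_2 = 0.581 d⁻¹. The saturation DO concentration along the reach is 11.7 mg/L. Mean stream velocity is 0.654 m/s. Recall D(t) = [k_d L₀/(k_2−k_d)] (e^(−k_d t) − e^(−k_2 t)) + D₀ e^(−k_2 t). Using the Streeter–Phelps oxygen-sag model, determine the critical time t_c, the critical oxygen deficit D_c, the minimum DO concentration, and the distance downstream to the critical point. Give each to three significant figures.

At the critical point dD/dt = 0, so k_d L₀ e^(−k_d t) = k_2 D. Substituting D(t) from the Streeter–Phelps equation and solving for t gives
t_c = ln[(k_2/k_d)(1 − D₀(k_2−k_d)/(k_d L₀))] / (k_2−k_d).
Here k_2−k_d = 0.4410 d⁻¹ and 1 − D₀(k_2−k_d)/(k_d L₀) = 1 − 1.01×0.4410/(0.140×23.3) = 0.8635, so
t_c = ln(4.150 × 0.8635) / 0.4410 = 1.276 / 0.4410 = 2.894 d.
D_c = (k_d/k_2) L₀ e^(−k_d t_c) = (0.140/0.581) × 23.3 × e^(−0.140×2.894) = 0.2410 × 23.3 × 0.6669 = 3.744 mg/L.
Minimum DO = C_s − D_c = 11.7 − 3.744 = 7.956 mg/L.
x_c = v t_c = 0.654 m/s × 2.894 d × 86400 s/d = 163500 m ≈ 164 km.

t_c ≈ 2.89 d; D_c ≈ 3.74 mg/L; min DO ≈ 7.96 mg/L; x_c ≈ 164 km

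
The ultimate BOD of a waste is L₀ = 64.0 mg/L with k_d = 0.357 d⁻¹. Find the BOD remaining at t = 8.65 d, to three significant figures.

L_t = L₀ e^(−k_d t) = 64.0 × e^(−0.357×8.65) = 64.0 × 0.04559 = 2.918 mg/L.

L ≈ 2.92 mg/L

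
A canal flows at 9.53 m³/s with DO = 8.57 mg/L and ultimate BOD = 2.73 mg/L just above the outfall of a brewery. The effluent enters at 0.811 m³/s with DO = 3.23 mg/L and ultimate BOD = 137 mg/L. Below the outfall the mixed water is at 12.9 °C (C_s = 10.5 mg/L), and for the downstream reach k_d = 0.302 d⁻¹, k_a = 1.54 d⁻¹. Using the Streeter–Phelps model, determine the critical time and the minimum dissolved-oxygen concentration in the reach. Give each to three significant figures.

t_c ≈ 0.270 d; minimum DO ≈ 8.10 mg/L

Mixed DO = (9.53×8.57 + 0.811×3.23)/(9.53+0.811) = 84.29/10.34 = 8.151 mg/L.
Mixed L₀ = (9.53×2.73 + 0.811×137)/(10.34) = 137.1/10.34 = 13.26 mg/L.
Initial deficit D₀ = C_s − DO₀ = 10.5 − 8.151 = 2.349 mg/L.
t_c = (1/1.238) ln[(1.54/0.302)(1 − 2.349×1.238/(0.302×13.26))] = 0.8078 × ln(1.397) = 0.2698 d.
D_c = (0.302/1.54) × 13.26 × e^(−0.302×0.2698) = 0.1961 × 13.26 × 0.9217 = 2.397 mg/L.
Minimum DO = 10.5 − 2.397 = 8.103 mg/L.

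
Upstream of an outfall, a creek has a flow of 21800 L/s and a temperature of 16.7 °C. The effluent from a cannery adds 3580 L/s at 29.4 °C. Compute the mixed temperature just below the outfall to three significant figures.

Flow-weighted mixing: C = (Q_r C_r + Q_w C_w)/(Q_r + Q_w)
= (21800×16.7 + 3580×29.4)/(21800 + 3580) = 469300/25380 = 18.49 °C.

18.5 °C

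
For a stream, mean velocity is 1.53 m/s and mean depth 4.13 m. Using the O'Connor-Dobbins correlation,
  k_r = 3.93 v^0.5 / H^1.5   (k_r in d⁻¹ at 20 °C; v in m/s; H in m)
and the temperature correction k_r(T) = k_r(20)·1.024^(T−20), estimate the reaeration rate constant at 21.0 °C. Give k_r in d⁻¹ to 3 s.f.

k_r(20) = 3.93 × 1.53^0.5 / 4.13^1.5 = 3.93 × 1.237 / 8.393 = 0.5792 d⁻¹.
k_r(21.0) = 0.5792 × 1.024^(21.0−20) = 0.5792 × 1.024 = 0.5931 d⁻¹.

k_r ≈ 0.593 d⁻¹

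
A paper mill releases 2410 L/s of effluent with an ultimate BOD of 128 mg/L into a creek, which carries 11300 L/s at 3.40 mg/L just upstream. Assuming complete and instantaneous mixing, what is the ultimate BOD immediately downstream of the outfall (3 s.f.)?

Flow-weighted mixing: C = (Q_r C_r + Q_w C_w)/(Q_r + Q_w)
= (11300×3.40 + 2410×128)/(11300 + 2410) = 346900/13710 = 25.30 mg/L.

25.3 mg/L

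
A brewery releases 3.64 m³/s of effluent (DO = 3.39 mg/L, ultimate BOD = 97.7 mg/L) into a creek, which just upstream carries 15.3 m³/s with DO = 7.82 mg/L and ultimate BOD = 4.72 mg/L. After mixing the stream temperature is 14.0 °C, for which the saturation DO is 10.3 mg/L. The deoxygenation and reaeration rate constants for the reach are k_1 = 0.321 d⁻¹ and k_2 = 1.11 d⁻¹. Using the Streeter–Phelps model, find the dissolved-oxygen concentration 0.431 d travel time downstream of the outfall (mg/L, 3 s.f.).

DO ≈ 5.93 mg/L

Mixed DO = (15.3×7.82 + 3.64×3.39)/(15.3+3.64) = 132.0/18.94 = 6.969 mg/L.
Mixed L₀ = (15.3×4.72 + 3.64×97.7)/(18.94) = 427.8/18.94 = 22.59 mg/L.
Initial deficit D₀ = C_s − DO₀ = 10.3 − 6.969 = 3.331 mg/L.
D(0.431) = [0.321×22.59/(1.11−0.321)](e^(−0.321×0.431) − e^(−1.11×0.431)) + 3.331 e^(−1.11×0.431)
= 9.190 × (0.8708 − 0.6198) + 3.331 × 0.6198 = 4.372 mg/L.
DO = 10.3 − 4.372 = 5.928 mg/L.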